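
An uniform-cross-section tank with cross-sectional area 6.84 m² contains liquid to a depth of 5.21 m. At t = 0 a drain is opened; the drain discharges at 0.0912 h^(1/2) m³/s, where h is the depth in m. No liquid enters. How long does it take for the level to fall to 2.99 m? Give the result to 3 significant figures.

83.0 s

Unsteady balance on liquid volume: A dh/dt = −0.0912 √h.
Separate and integrate: 2(√h − √h₀) = −(0.0912/A) t.
t = 2A(√h₀ − √h)/0.0912 = 2·6.84·(√5.21 − √2.99)/0.0912
  = 13.680 × (2.2825 − 1.7292) / 0.0912 = 83.007 s.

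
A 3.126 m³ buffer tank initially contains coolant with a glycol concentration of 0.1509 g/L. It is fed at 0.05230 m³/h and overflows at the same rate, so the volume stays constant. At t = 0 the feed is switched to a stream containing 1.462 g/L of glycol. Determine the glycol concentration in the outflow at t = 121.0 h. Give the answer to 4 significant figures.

Species balance on the tank: V dC/dt = Q(C_in − C).
Time constant τ = V/Q = 3.126/0.05230 = 59.7706 h.
This is linear first-order; C(t) = C_in + (C₀ − C_in) e^(−t/τ).
C(121.0) = 1.462 + (0.1509 − 1.462)·e^(−121.0/59.7706) = 1.462 + (-1.31110)·0.132072 = 1.28884 g/L.

1.289 g/L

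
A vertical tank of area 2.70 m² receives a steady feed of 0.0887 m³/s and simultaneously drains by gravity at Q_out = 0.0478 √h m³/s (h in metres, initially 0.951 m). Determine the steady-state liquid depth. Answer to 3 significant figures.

Level balance: A dh/dt = 0.0887 − 0.0478 √h. Setting dh/dt = 0:
Q_in = 0.0478 √h_ss ⇒ √h_ss = 0.0887/0.0478 = 1.8556.
h_ss = 1.8556² = 3.4434 m. (Since h₀ = 0.951 m < h_ss, the level will rise toward this value.)

3.44 m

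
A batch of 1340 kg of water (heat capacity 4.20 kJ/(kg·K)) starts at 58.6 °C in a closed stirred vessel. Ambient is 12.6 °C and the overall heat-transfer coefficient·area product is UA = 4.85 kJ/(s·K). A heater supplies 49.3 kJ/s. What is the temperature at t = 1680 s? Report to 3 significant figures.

M c_p dT/dt = −UA(T − T_amb) + Q̇.
dT/dt = (T_ss − T)/τ with T_ss = T_amb + Q̇/UA = 12.6 + 49.3/4.85 = 22.765 °C, τ = M c_p/UA = 1340·4.20/4.85 = 1160.4 s.
T approaches T_ss exponentially: T(t) = T_ss + (T₀ − T_ss) e^(−t/τ).
T(1680) = 22.765 + (35.835)·0.23510 = 31.190 °C.

31.2 °C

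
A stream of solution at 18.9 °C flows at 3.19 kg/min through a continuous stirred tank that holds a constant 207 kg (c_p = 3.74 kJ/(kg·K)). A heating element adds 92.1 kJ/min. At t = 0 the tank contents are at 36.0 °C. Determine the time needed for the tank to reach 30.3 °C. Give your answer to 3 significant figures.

Heat balance on the well-mixed liquid: M c_p dT/dt = ṁ c_p (T_in − T) + 92.1.
τ = M/ṁ = 64.890 min; T_ss = T_in + Q̇/(ṁ c_p) = 26.620 °C.
T(t) = T_ss + (T₀ − T_ss) e^(−t/τ). Set T = 30.3:
e^(−t/τ) = (30.3 − 26.620)/(36.0 − 26.620) = 0.39235
t = −64.890 · ln(0.39235) = 60.712 min.

60.7 min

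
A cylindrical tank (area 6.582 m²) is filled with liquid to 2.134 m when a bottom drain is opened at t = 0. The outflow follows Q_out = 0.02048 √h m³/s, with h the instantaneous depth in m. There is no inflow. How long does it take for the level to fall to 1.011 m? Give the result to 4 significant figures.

With no inflow, A dh/dt = −0.02048 √h.
∫ h^(−1/2) dh = −(0.02048/A) ∫ dt, giving 2√h = 2√h₀ − (0.02048/A) t.
t = 2A(√h₀ − √h)/0.02048 = 2·6.582·(√2.134 − √1.011)/0.02048
  = 13.1640 × (1.46082 − 1.00548) / 0.02048 = 292.678 s.

292.7 s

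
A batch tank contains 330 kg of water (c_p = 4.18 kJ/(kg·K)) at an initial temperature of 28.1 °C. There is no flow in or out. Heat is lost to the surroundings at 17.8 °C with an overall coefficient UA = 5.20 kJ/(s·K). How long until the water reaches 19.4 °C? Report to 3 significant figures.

Lumped-capacitance energy balance: M c_p dT/dt = UA(T_amb − T).
τ = M c_p/UA = 265.27 s; T_ss = T_amb = 17.800 °C.
T(t) = T_ss + (T₀ − T_ss)e^(−t/τ); set T = 19.4:
t = −τ ln[(T − T_ss)/(T₀ − T_ss)] = −265.27 · ln(0.15534) = 493.97 s.

494 s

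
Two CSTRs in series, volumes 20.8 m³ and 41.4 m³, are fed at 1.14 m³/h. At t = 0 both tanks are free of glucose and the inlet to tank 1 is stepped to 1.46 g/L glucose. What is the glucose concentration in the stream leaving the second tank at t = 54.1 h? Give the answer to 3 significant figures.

Species balance on tank i: dCᵢ/dt = (Cᵢ₋₁ − Cᵢ)/τᵢ with τᵢ = Vᵢ/Q.
τ₁ = 20.8/1.14 = 18.246 h; τ₂ = 41.4/1.14 = 36.316 h.
Tank 1: C₁ = C_in(1 − e^(−t/τ₁)). Tank 2 (τ₁ ≠ τ₂): C₂ = C_in[1 − (τ₁ e^(−t/τ₁) − τ₂ e^(−t/τ₂))/(τ₁ − τ₂)].
At t = 54.1: e^(−t/τ₁) = 0.051556, e^(−t/τ₂) = 0.22544.
C₂ = 1.46·[1 − (18.246·0.051556 − 36.316·0.22544)/(-18.070)] = 1.46·0.59899 = 0.87453 g/L.

0.875 g/L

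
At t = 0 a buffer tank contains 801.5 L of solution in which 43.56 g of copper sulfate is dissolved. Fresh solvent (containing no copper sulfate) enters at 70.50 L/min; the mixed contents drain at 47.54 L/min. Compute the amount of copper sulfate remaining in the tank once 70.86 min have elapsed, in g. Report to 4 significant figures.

Total volume: dV/dt = Q_in − Q_out = 22.9600 L/min, so V(t) = 801.5 + 22.9600 t and V(70.86) = 2428.45 L.
Solute balance: dm/dt = 0 − Q_out C = −Q_out m/V(t).
dm/m = −Q_out dt/(V₀ + 22.9600 t); integrating gives ln(m/m₀) = −(Q_out/(Q_in−Q_out)) ln(V/V₀).
m = m₀ (V₀/V)^(Q_out/(Q_in−Q_out)) = 43.56 × (801.5/2428.45)^(2.07056) = 4.38803 g.

4.388 g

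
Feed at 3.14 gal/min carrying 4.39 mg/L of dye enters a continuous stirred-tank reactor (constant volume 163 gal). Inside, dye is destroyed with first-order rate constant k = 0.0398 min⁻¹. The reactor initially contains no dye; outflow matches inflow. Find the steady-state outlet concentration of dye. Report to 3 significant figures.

Accumulation = in − out − consumed: V dC/dt = Q C_in − Q C − k V C.
At steady state: 0 = Q C_in − (Q + kV) C_ss, so C_ss = Q C_in/(Q + kV).
C_ss = 3.14·4.39/(3.14 + 0.0398·163) = 13.785/9.6274 = 1.4318 mg/L.

1.43 mg/L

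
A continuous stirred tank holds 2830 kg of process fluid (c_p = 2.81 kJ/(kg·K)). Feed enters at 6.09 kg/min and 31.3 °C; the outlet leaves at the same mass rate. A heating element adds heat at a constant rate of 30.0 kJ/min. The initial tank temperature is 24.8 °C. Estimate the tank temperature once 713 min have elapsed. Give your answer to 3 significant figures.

First-law balance (no shaft work): M c_p dT/dt = ṁ c_p (T_in − T) + 30.0.
τ = M/ṁ = 464.70 min; T_ss = T_in + Q̇/(ṁ c_p) = 31.3 + 30.0/(6.09·2.81) = 33.053 °C.
This is linear first-order; T(t) = T_ss + (T₀ − T_ss) e^(−t/τ).
T(713) = 33.053 + (-8.2531)·e^(−713/464.70) = 33.053 + (-8.2531)·0.21560 = 31.274 °C.

31.3 °C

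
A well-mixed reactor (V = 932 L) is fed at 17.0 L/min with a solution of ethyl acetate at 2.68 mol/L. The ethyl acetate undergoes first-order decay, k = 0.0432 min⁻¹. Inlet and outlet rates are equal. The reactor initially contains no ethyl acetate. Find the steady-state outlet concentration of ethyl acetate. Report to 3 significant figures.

0.796 mol/L

Accumulation = in − out − consumed: V dC/dt = Q C_in − Q C − k V C.
Steady state (dC/dt = 0): C_ss = Q C_in/(Q + kV) = C_in/(1 + kV/Q).
C_ss = 17.0·2.68/(17.0 + 0.0432·932) = 45.560/57.262 = 0.79564 mol/L.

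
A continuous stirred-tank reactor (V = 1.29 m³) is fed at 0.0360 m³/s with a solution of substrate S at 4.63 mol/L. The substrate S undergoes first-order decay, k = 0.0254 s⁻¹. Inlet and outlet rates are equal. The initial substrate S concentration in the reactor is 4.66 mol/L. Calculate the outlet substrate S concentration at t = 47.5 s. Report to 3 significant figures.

Accumulation = in − out − consumed: V dC/dt = Q C_in − Q C − k V C.
dC/dt = (Q/V) C_in − (Q/V + k) C; effective rate a = Q/V + k = 0.027907 + 0.0254 = 0.053307 s⁻¹.
C_ss = Q C_in/(Q + kV) = 2.4239 mol/L; C(t) = C_ss + (C₀ − C_ss) e^(−a t).
C(47.5) = 2.4239 + (2.2361)·e^(−0.053307·47.5) = 2.4239 + (2.2361)·0.079493 = 2.6016 mol/L.

2.60 mol/L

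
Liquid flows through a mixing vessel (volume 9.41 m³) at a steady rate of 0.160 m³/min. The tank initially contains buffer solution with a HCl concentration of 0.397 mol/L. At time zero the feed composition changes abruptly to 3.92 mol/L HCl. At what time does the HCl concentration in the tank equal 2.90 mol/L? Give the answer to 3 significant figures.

Unsteady species balance (constant V, well mixed): V dC/dt = Q(C_in − C), so τ = V/Q = 58.812 min.
C(t) = C_in + (C₀ − C_in) e^(−t/τ). Set C = 2.90 and solve for t:
e^(−t/τ) = (C − C_in)/(C₀ − C_in) = (2.90 − 3.92)/(0.397 − 3.92) = 0.28953
t = −τ ln(…) = 58.812 × 1.2395 = 72.899 min.

72.9 min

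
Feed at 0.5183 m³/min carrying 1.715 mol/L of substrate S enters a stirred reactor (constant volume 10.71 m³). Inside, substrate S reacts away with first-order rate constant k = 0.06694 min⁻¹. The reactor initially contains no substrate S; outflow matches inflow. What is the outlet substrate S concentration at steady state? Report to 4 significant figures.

V dC/dt = Q(C_in − C) − k V C.
Steady state (dC/dt = 0): C_ss = Q C_in/(Q + kV) = C_in/(1 + kV/Q).
C_ss = 0.5183·1.715/(0.5183 + 0.06694·10.71) = 0.888884/1.23523 = 0.719612 mol/L.

0.7196 mol/L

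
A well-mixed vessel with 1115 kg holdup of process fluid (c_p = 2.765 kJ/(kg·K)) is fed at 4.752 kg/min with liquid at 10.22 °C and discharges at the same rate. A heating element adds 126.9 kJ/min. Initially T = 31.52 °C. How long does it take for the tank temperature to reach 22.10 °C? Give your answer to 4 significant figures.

388.6 min

Heat balance on the well-mixed liquid: M c_p dT/dt = ṁ c_p (T_in − T) + 126.9.
τ = M/ṁ = 234.638 min; T_ss = T_in + Q̇/(ṁ c_p) = 19.8781 °C.
T(t) = T_ss + (T₀ − T_ss) e^(−t/τ). Set T = 22.10:
e^(−t/τ) = (22.10 − 19.8781)/(31.52 − 19.8781) = 0.190856
t = −234.638 · ln(0.190856) = 388.616 min.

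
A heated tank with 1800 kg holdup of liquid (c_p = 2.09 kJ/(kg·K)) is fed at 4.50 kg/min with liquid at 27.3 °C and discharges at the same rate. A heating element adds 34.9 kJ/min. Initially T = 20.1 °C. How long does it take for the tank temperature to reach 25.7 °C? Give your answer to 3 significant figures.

M c_p dT/dt = ṁ c_p (T_in − T) + Q̇.
τ = M/ṁ = 400.00 min; T_ss = T_in + Q̇/(ṁ c_p) = 31.011 °C.
T(t) = T_ss + (T₀ − T_ss) e^(−t/τ). Set T = 25.7:
e^(−t/τ) = (25.7 − 31.011)/(20.1 − 31.011) = 0.48675
t = −400.00 · ln(0.48675) = 288.00 min.

288 min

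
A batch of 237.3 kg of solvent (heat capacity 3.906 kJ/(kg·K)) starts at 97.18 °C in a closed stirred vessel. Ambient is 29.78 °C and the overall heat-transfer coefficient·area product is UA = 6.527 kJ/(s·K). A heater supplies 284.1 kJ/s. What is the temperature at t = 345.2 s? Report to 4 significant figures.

M c_p dT/dt = −UA(T − T_amb) + Q̇.
dT/dt = (T_ss − T)/τ with T_ss = T_amb + Q̇/UA = 29.78 + 284.1/6.527 = 73.3069 °C, τ = M c_p/UA = 237.3·3.906/6.527 = 142.009 s.
Integrating: T(t) = T_ss + (T₀ − T_ss) e^(−t/τ).
T(345.2) = 73.3069 + (23.8731)·0.0879639 = 75.4069 °C.

75.41 °C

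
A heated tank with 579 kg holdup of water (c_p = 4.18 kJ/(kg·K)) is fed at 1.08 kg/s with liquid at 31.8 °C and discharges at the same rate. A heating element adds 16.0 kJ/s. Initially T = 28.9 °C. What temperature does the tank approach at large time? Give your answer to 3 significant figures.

M c_p dT/dt = ṁ c_p (T_in − T) + Q̇.
At steady state dT/dt = 0 ⇒ T_ss = T_in + Q̇/(ṁ c_p) = 31.8 + 16.0/(1.08·4.18) = 35.344 °C.

35.3 °C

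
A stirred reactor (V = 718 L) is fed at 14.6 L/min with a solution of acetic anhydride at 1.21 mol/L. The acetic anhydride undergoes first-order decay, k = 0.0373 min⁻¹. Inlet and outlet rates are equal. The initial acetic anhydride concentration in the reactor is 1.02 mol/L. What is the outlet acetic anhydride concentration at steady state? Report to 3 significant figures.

0.427 mol/L

Species balance: V dC/dt = Q C_in − Q C − k V C.
Steady state (dC/dt = 0): C_ss = Q C_in/(Q + kV) = C_in/(1 + kV/Q).
C_ss = 14.6·1.21/(14.6 + 0.0373·718) = 17.666/41.381 = 0.42691 mol/L.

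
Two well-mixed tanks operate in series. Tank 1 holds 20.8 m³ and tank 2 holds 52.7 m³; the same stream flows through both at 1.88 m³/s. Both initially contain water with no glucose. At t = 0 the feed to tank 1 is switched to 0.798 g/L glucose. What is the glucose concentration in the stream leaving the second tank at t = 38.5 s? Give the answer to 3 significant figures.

Time constants: τᵢ = Vᵢ/Q for each well-mixed tank.
τ₁ = 20.8/1.88 = 11.064 s; τ₂ = 52.7/1.88 = 28.032 s.
Solving the cascade with C₁(0)=C₂(0)=0 gives C₂(t) = C_in[1 − (τ₁ e^(−t/τ₁) − τ₂ e^(−t/τ₂))/(τ₁ − τ₂)].
At t = 38.5: e^(−t/τ₁) = 0.030813, e^(−t/τ₂) = 0.25324.
C₂ = 0.798·[1 − (11.064·0.030813 − 28.032·0.25324)/(-16.968)] = 0.798·0.60174 = 0.48019 g/L.

0.480 g/L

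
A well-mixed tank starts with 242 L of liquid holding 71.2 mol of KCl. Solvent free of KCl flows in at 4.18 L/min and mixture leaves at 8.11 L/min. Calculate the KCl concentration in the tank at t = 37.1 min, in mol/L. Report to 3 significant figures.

Total volume: dV/dt = Q_in − Q_out = -3.9300 L/min, so V(t) = 242 − 3.9300 t and V(37.1) = 96.197 L.
Species balance (pure solvent in): dm/dt = −Q_out · m/V(t).
dm/m = −Q_out dt/(V₀ − 3.9300 t); integrating gives ln(m/m₀) = −(Q_out/(Q_in−Q_out)) ln(V/V₀).
m = m₀ (V₀/V)^(Q_out/(Q_in−Q_out)) = 71.2 × (242/96.197)^(-2.0636) = 10.609 mol.
C = m/V = 10.609/96.197 = 0.11029 mol/L.

0.110 mol/L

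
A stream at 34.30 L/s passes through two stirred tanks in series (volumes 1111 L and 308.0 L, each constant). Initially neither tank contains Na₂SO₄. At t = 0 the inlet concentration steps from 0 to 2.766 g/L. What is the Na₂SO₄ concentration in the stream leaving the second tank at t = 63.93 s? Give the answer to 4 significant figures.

2.235 g/L

Time constants: τᵢ = Vᵢ/Q for each well-mixed tank.
τ₁ = 1111/34.30 = 32.3907 s; τ₂ = 308.0/34.30 = 8.97959 s.
Solving the cascade with C₁(0)=C₂(0)=0 gives C₂(t) = C_in[1 − (τ₁ e^(−t/τ₁) − τ₂ e^(−t/τ₂))/(τ₁ − τ₂)].
At t = 63.93: e^(−t/τ₁) = 0.138940, e^(−t/τ₂) = 0.000809190.
C₂ = 2.766·[1 − (32.3907·0.138940 − 8.97959·0.000809190)/(23.4111)] = 2.766·0.808079 = 2.23515 g/L.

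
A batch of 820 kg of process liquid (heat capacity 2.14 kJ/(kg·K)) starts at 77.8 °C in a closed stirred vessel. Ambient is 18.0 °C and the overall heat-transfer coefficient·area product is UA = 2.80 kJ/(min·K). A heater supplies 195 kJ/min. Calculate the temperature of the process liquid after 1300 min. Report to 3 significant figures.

M c_p dT/dt = −UA(T − T_amb) + Q̇.
dT/dt = (T_ss − T)/τ with T_ss = T_amb + Q̇/UA = 18.0 + 195/2.80 = 87.643 °C, τ = M c_p/UA = 820·2.14/2.80 = 626.71 min.
This is linear first-order; T(t) = T_ss + (T₀ − T_ss) e^(−t/τ).
T(1300) = 87.643 + (-9.8429)·0.12564 = 86.406 °C.

86.4 °C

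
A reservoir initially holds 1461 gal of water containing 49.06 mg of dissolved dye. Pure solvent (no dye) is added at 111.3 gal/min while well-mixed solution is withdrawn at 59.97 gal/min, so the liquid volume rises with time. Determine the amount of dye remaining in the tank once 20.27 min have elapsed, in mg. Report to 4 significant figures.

26.17 mg

Total volume: dV/dt = Q_in − Q_out = 51.3300 gal/min, so V(t) = 1461 + 51.3300 t and V(20.27) = 2501.46 gal.
Solute balance: dm/dt = 0 − Q_out C = −Q_out m/V(t).
Separate: dm/m = −Q_out dt/V(t) ⇒ ln(m/m₀) = −(Q_out/(Q_in−Q_out)) ln(V/V₀).
m = m₀ (V₀/V)^(Q_out/(Q_in−Q_out)) = 49.06 × (1461/2501.46)^(1.16832) = 26.1742 mg.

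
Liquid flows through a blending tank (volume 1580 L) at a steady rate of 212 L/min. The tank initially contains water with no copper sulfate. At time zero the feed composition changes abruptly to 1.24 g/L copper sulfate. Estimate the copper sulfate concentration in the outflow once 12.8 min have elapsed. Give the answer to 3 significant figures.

Transient balance on the dissolved component: V dC/dt = Q(C_in − C).
So dC/dt = (C_in − C)/τ with τ = V/Q = 1580/212 = 7.4528 min.
Solution: C(t) = C_in + (C₀ − C_in) e^(−t/τ).
C(12.8) = 1.24 + (0 − 1.24)·e^(−12.8/7.4528) = 1.24 + (-1.2400)·0.17952 = 1.0174 g/L.

1.02 g/L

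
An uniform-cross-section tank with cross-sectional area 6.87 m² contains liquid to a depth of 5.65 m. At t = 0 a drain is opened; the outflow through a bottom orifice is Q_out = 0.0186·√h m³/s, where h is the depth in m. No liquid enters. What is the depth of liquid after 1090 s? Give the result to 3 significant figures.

With no inflow, A dh/dt = −0.0186 √h.
Separate and integrate: 2(√h − √h₀) = −(0.0186/A) t.
√h = √5.65 − 0.0186·1090/(2·6.87) = 2.3770 − 1.4755 = 0.90143.
h = 0.90143² = 0.81257 m.

0.813 m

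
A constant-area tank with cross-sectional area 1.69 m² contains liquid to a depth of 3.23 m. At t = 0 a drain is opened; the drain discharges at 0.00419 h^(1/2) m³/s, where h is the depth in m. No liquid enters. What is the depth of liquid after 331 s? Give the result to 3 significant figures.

1.92 m

With no inflow, A dh/dt = −0.00419 √h.
∫ h^(−1/2) dh = −(0.00419/A) ∫ dt, giving 2√h = 2√h₀ − (0.00419/A) t.
√h = √3.23 − 0.00419·331/(2·1.69) = 1.7972 − 0.41032 = 1.3869.
h = 1.3869² = 1.9235 m.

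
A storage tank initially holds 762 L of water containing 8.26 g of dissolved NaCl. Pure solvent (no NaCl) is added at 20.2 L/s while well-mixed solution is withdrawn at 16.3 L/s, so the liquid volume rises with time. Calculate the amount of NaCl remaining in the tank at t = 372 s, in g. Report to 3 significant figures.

Total volume: dV/dt = Q_in − Q_out = 3.9000 L/s, so V(t) = 762 + 3.9000 t and V(372) = 2212.8 L.
Solute balance: dm/dt = 0 − Q_out C = −Q_out m/V(t).
dm/m = −Q_out dt/(V₀ + 3.9000 t); integrating gives ln(m/m₀) = −(Q_out/(Q_in−Q_out)) ln(V/V₀).
m = m₀ (V₀/V)^(Q_out/(Q_in−Q_out)) = 8.26 × (762/2212.8)^(4.1795) = 0.095925 g.

0.0959 g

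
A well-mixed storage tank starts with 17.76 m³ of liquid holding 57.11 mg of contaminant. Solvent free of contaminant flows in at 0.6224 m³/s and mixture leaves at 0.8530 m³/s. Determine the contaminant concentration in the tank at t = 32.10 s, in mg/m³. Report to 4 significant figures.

0.7503 mg/m³

Total volume: dV/dt = Q_in − Q_out = -0.230600 m³/s, so V(t) = 17.76 − 0.230600 t and V(32.10) = 10.3577 m³.
Species balance (pure solvent in): dm/dt = −Q_out · m/V(t).
dm/m = −Q_out dt/(V₀ − 0.230600 t); integrating gives ln(m/m₀) = −(Q_out/(Q_in−Q_out)) ln(V/V₀).
m = m₀ (V₀/V)^(Q_out/(Q_in−Q_out)) = 57.11 × (17.76/10.3577)^(-3.69905) = 7.77100 mg.
C = m/V = 7.77100/10.3577 = 0.750261 mg/m³.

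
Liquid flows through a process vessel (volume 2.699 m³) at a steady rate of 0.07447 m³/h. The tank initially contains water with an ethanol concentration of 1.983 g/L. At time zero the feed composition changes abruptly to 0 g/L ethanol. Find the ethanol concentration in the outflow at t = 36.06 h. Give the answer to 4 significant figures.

Species balance on the tank: V dC/dt = Q(C_in − C).
Time constant τ = V/Q = 2.699/0.07447 = 36.2428 h.
Integrating: C(t) = C_in + (C₀ − C_in) e^(−t/τ).
C(36.06) = 0 + (1.983 − 0)·e^(−36.06/36.2428) = 0 + (1.98300)·0.369739 = 0.733193 g/L.

0.7332 g/L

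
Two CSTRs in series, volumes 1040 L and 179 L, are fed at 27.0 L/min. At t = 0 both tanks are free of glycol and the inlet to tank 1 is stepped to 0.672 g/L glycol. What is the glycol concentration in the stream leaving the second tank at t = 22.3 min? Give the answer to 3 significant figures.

Time constants: τᵢ = Vᵢ/Q for each well-mixed tank.
τ₁ = 1040/27.0 = 38.519 min; τ₂ = 179/27.0 = 6.6296 min.
Solving the cascade with C₁(0)=C₂(0)=0 gives C₂(t) = C_in[1 − (τ₁ e^(−t/τ₁) − τ₂ e^(−t/τ₂))/(τ₁ − τ₂)].
At t = 22.3: e^(−t/τ₁) = 0.56049, e^(−t/τ₂) = 0.034607.
C₂ = 0.672·[1 − (38.519·0.56049 − 6.6296·0.034607)/(31.889)] = 0.672·0.33018 = 0.22188 g/L.

0.222 g/L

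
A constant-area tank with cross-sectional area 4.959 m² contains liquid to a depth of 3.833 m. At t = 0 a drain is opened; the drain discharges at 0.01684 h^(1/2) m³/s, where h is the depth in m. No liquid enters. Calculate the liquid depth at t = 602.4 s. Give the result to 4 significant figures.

With no inflow, A dh/dt = −0.01684 √h.
∫ h^(−1/2) dh = −(0.01684/A) ∫ dt, giving 2√h = 2√h₀ − (0.01684/A) t.
√h = √3.833 − 0.01684·602.4/(2·4.959) = 1.95780 − 1.02283 = 0.934976.
h = 0.934976² = 0.874180 m.

0.8742 m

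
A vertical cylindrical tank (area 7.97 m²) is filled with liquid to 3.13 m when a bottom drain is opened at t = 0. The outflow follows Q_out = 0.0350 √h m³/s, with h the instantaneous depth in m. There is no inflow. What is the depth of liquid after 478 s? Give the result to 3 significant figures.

0.518 m

A dh/dt = −Q_out = −0.0350 √h.
Separate and integrate: 2(√h − √h₀) = −(0.0350/A) t.
√h = √3.13 − 0.0350·478/(2·7.97) = 1.7692 − 1.0496 = 0.71962.
h = 0.71962² = 0.51785 m.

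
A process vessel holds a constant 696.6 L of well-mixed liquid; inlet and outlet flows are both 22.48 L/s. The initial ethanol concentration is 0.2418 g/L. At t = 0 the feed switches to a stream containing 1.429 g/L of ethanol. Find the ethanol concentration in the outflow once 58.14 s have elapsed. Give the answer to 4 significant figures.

1.247 g/L

Species balance on the tank: V dC/dt = Q(C_in − C).
Rewrite as dC/dt + C/τ = C_in/τ, τ = V/Q = 30.9875 s.
Integrating: C(t) = C_in + (C₀ − C_in) e^(−t/τ).
C(58.14) = 1.429 + (0.2418 − 1.429)·e^(−58.14/30.9875) = 1.429 + (-1.18720)·0.153165 = 1.24716 g/L.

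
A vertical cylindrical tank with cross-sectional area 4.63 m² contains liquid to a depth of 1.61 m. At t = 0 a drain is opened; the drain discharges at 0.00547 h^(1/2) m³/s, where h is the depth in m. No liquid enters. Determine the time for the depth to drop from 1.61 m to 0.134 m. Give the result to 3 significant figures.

1530 s

A dh/dt = −Q_out = −0.00547 √h.
∫ h^(−1/2) dh = −(0.00547/A) ∫ dt, giving 2√h = 2√h₀ − (0.00547/A) t.
t = 2A(√h₀ − √h)/0.00547 = 2·4.63·(√1.61 − √0.134)/0.00547
  = 9.2600 × (1.2689 − 0.36606) / 0.00547 = 1528.3 s.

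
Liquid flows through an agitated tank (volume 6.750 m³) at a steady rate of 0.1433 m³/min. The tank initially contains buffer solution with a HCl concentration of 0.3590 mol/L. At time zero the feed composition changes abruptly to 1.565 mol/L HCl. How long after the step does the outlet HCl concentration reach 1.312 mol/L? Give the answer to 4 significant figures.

Species balance: V dC/dt = Q(C_in − C) ⇒ τ = V/Q = 47.1040 min.
C(t) = C_in + (C₀ − C_in) e^(−t/τ). Set C = 1.312 and solve for t:
e^(−t/τ) = (C − C_in)/(C₀ − C_in) = (1.312 − 1.565)/(0.3590 − 1.565) = 0.209784
t = −τ ln(…) = 47.1040 × 1.56167 = 73.5611 min.

73.56 min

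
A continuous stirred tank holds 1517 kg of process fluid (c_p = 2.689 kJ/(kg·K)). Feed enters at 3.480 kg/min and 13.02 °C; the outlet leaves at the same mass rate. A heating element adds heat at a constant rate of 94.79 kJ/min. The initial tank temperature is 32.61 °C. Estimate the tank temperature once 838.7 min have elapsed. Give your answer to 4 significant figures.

M c_p dT/dt = ṁ c_p (T_in − T) + Q̇.
Rearrange: dT/dt = (T_ss − T)/τ with τ = M/ṁ = 435.920 min and T_ss = T_in + Q̇/(ṁ c_p) = 23.1496 °C.
T approaches T_ss exponentially: T(t) = T_ss + (T₀ − T_ss) e^(−t/τ).
T(838.7) = 23.1496 + (9.46040)·e^(−838.7/435.920) = 23.1496 + (9.46040)·0.146025 = 24.5311 °C.

24.53 °C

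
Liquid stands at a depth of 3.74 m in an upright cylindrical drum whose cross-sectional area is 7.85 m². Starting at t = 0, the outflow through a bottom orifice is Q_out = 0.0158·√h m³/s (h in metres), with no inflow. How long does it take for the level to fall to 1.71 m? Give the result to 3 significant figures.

622 s

Unsteady balance on liquid volume: A dh/dt = −0.0158 √h.
This is separable: 2 d(√h)/dt = −0.0158/A, so √h = √h₀ − (0.0158/(2A)) t.
t = 2A(√h₀ − √h)/0.0158 = 2·7.85·(√3.74 − √1.71)/0.0158
  = 15.700 × (1.9339 − 1.3077) / 0.0158 = 622.27 s.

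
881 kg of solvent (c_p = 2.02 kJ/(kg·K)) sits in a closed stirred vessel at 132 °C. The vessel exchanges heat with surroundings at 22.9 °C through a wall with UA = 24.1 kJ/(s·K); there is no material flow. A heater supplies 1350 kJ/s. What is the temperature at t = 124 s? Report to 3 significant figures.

88.8 °C

Energy balance: M c_p dT/dt = −UA(T − T_amb) + Q̇.
dT/dt = (T_ss − T)/τ with T_ss = T_amb + Q̇/UA = 22.9 + 1350/24.1 = 78.917 °C, τ = M c_p/UA = 881·2.02/24.1 = 73.843 s.
T approaches T_ss exponentially: T(t) = T_ss + (T₀ − T_ss) e^(−t/τ).
T(124) = 78.917 + (53.083)·0.18652 = 88.818 °C.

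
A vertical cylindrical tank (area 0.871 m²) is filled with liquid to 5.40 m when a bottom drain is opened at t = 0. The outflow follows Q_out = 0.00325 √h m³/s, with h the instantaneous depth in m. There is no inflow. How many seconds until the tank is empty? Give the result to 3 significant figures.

1250 s

With no inflow, A dh/dt = −0.00325 √h.
This is separable: 2 d(√h)/dt = −0.00325/A, so √h = √h₀ − (0.00325/(2A)) t.
Tank is empty when √h = 0: t_empty = 2A√h₀/0.00325.
t_empty = 2·0.871·√5.40/0.00325 = 1.7420·2.3238/0.00325 = 1245.6 s.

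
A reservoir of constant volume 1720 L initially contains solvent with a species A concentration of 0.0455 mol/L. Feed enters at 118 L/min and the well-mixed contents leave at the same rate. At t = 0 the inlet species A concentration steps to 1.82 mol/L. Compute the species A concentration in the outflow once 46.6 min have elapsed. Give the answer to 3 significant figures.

1.75 mol/L

Unsteady species balance (constant V, well mixed): V dC/dt = Q(C_in − C).
So dC/dt = (C_in − C)/τ with τ = V/Q = 1720/118 = 14.576 min.
C approaches C_in exponentially: C(t) = C_in + (C₀ − C_in) e^(−t/τ).
C(46.6) = 1.82 + (0.0455 − 1.82)·e^(−46.6/14.576) = 1.82 + (-1.7745)·0.040886 = 1.7474 mol/L.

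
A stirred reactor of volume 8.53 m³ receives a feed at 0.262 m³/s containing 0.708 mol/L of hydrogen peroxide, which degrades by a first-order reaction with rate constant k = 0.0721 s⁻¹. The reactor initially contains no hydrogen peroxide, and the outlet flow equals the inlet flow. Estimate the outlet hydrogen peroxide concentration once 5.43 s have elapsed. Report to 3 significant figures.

0.0905 mol/L

Species balance: V dC/dt = Q C_in − Q C − k V C.
This is linear with rate a = Q/V + k = 0.10282 s⁻¹.
C_ss = Q C_in/(Q + kV) = 0.21151 mol/L; C(t) = C_ss + (C₀ − C_ss) e^(−a t).
C(5.43) = 0.21151 + (-0.21151)·e^(−0.10282·5.43) = 0.21151 + (-0.21151)·0.57219 = 0.090486 mol/L.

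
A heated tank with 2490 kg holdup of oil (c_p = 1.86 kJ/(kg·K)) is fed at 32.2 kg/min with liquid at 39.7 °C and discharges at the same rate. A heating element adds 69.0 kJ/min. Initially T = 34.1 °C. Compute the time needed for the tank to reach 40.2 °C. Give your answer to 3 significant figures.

Heat balance on the well-mixed liquid: M c_p dT/dt = ṁ c_p (T_in − T) + 69.0.
τ = M/ṁ = 77.329 min; T_ss = T_in + Q̇/(ṁ c_p) = 40.852 °C.
T(t) = T_ss + (T₀ − T_ss) e^(−t/τ). Set T = 40.2:
e^(−t/τ) = (40.2 − 40.852)/(34.1 − 40.852) = 0.096574
t = −77.329 · ln(0.096574) = 180.75 min.

181 min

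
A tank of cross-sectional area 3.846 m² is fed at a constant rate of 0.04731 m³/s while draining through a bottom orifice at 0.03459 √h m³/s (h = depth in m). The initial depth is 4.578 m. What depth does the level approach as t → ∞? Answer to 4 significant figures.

1.871 m

Volume balance on the tank: A dh/dt = Q_in − 0.03459 √h. At steady state dh/dt = 0:
Q_in = 0.03459 √h_ss ⇒ √h_ss = 0.04731/0.03459 = 1.36774.
h_ss = 1.36774² = 1.87070 m. (Since h₀ = 4.578 m > h_ss, the level will fall toward this value.)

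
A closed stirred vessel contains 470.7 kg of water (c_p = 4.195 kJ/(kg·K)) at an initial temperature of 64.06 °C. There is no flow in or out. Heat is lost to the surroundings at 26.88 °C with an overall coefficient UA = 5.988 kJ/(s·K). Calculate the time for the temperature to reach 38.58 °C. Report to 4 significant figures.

Lumped-capacitance energy balance: M c_p dT/dt = UA(T_amb − T).
τ = M c_p/UA = 329.757 s; T_ss = T_amb = 26.8800 °C.
T(t) = T_ss + (T₀ − T_ss)e^(−t/τ); set T = 38.58:
t = −τ ln[(T − T_ss)/(T₀ − T_ss)] = −329.757 · ln(0.314685) = 381.259 s.

381.3 s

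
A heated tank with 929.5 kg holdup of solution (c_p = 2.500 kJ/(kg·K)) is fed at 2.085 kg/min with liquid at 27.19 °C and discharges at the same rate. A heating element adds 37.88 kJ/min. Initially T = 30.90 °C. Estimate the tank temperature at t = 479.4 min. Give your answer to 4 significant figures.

33.24 °C

M c_p dT/dt = ṁ c_p (T_in − T) + Q̇.
τ = M/ṁ = 445.803 min; T_ss = T_in + Q̇/(ṁ c_p) = 27.19 + 37.88/(2.085·2.500) = 34.4571 °C.
Solution: T(t) = T_ss + (T₀ − T_ss) e^(−t/τ).
T(479.4) = 34.4571 + (-3.55715)·e^(−479.4/445.803) = 34.4571 + (-3.55715)·0.341174 = 33.2435 °C.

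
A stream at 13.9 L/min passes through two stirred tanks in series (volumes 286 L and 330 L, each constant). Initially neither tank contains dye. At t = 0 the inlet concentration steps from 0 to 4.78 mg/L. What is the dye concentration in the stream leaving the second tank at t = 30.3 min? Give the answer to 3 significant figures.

Species balance on tank i: dCᵢ/dt = (Cᵢ₋₁ − Cᵢ)/τᵢ with τᵢ = Vᵢ/Q.
τ₁ = 286/13.9 = 20.576 min; τ₂ = 330/13.9 = 23.741 min.
Solving the cascade with C₁(0)=C₂(0)=0 gives C₂(t) = C_in[1 − (τ₁ e^(−t/τ₁) − τ₂ e^(−t/τ₂))/(τ₁ − τ₂)].
At t = 30.3: e^(−t/τ₁) = 0.22932, e^(−t/τ₂) = 0.27908.
C₂ = 4.78·[1 − (20.576·0.22932 − 23.741·0.27908)/(-3.1655)] = 4.78·0.39753 = 1.9002 mg/L.

1.90 mg/L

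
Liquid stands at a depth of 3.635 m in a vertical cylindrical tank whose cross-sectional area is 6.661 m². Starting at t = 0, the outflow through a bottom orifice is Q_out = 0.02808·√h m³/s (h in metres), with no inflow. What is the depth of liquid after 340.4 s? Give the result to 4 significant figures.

1.414 m

With no inflow, A dh/dt = −0.02808 √h.
∫ h^(−1/2) dh = −(0.02808/A) ∫ dt, giving 2√h = 2√h₀ − (0.02808/A) t.
√h = √3.635 − 0.02808·340.4/(2·6.661) = 1.90657 − 0.717492 = 1.18908.
h = 1.18908² = 1.41390 m.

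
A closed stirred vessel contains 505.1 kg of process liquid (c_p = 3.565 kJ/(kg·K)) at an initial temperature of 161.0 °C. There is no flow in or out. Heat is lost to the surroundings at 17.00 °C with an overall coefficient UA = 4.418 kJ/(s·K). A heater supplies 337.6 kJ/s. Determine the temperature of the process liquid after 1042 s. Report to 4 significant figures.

98.66 °C

M c_p dT/dt = −UA(T − T_amb) + Q̇.
dT/dt = (T_ss − T)/τ with T_ss = T_amb + Q̇/UA = 17.00 + 337.6/4.418 = 93.4147 °C, τ = M c_p/UA = 505.1·3.565/4.418 = 407.578 s.
Solution: T(t) = T_ss + (T₀ − T_ss) e^(−t/τ).
T(1042) = 93.4147 + (67.5853)·0.0775709 = 98.6573 °C.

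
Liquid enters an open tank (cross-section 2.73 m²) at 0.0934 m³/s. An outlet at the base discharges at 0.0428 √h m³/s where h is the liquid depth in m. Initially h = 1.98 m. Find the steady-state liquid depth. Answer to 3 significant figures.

4.76 m

A dh/dt = Q_in − 0.0428 √h. Steady state requires inflow = outflow:
Q_in = 0.0428 √h_ss ⇒ √h_ss = 0.0934/0.0428 = 2.1822.
h_ss = 2.1822² = 4.7622 m. (Since h₀ = 1.98 m < h_ss, the level will rise toward this value.)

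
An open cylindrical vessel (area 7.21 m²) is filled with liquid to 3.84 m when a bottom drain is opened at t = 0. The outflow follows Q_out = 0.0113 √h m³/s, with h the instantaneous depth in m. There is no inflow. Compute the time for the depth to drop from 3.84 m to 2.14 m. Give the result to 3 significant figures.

634 s

A dh/dt = −Q_out = −0.0113 √h.
Separate and integrate: 2(√h − √h₀) = −(0.0113/A) t.
t = 2A(√h₀ − √h)/0.0113 = 2·7.21·(√3.84 − √2.14)/0.0113
  = 14.420 × (1.9596 − 1.4629) / 0.0113 = 633.86 s.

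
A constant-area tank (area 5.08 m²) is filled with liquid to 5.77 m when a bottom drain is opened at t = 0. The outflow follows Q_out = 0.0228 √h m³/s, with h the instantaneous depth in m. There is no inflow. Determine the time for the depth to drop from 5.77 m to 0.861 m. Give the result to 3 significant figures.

A dh/dt = −Q_out = −0.0228 √h.
Separate and integrate: 2(√h − √h₀) = −(0.0228/A) t.
t = 2A(√h₀ − √h)/0.0228 = 2·5.08·(√5.77 − √0.861)/0.0228
  = 10.160 × (2.4021 − 0.92790) / 0.0228 = 656.92 s.

657 s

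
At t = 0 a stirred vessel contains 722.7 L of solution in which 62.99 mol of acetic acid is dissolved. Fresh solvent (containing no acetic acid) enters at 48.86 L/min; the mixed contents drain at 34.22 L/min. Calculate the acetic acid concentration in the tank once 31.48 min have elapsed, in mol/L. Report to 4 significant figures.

0.01680 mol/L

Total volume: dV/dt = Q_in − Q_out = 14.6400 L/min, so V(t) = 722.7 + 14.6400 t and V(31.48) = 1183.57 L.
Solute balance: dm/dt = 0 − Q_out C = −Q_out m/V(t).
dm/m = −Q_out dt/(V₀ + 14.6400 t); integrating gives ln(m/m₀) = −(Q_out/(Q_in−Q_out)) ln(V/V₀).
m = m₀ (V₀/V)^(Q_out/(Q_in−Q_out)) = 62.99 × (722.7/1183.57)^(2.33743) = 19.8844 mol.
C = m/V = 19.8844/1183.57 = 0.0168004 mol/L.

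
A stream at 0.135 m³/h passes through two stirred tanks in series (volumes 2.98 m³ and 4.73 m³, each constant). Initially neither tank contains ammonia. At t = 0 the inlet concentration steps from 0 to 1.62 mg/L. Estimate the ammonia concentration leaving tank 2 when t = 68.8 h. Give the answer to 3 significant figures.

1.13 mg/L

Time constants: τᵢ = Vᵢ/Q for each well-mixed tank.
τ₁ = 2.98/0.135 = 22.074 h; τ₂ = 4.73/0.135 = 35.037 h.
Solving the cascade with C₁(0)=C₂(0)=0 gives C₂(t) = C_in[1 − (τ₁ e^(−t/τ₁) − τ₂ e^(−t/τ₂))/(τ₁ − τ₂)].
At t = 68.8: e^(−t/τ₁) = 0.044300, e^(−t/τ₂) = 0.14035.
C₂ = 1.62·[1 − (22.074·0.044300 − 35.037·0.14035)/(-12.963)] = 1.62·0.69610 = 1.1277 mg/L.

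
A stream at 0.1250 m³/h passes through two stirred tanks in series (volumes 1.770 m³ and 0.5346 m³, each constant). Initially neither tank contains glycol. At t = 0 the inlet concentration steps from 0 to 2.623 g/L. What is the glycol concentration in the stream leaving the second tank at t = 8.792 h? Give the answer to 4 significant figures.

0.7485 g/L

Each tank obeys Vᵢ dCᵢ/dt = Q(Cᵢ₋₁ − Cᵢ), so τᵢ = Vᵢ/Q.
τ₁ = 1.770/0.1250 = 14.1600 h; τ₂ = 0.5346/0.1250 = 4.27680 h.
Tank 1: C₁ = C_in(1 − e^(−t/τ₁)). Tank 2 (τ₁ ≠ τ₂): C₂ = C_in[1 − (τ₁ e^(−t/τ₁) − τ₂ e^(−t/τ₂))/(τ₁ − τ₂)].
At t = 8.792: e^(−t/τ₁) = 0.537458, e^(−t/τ₂) = 0.127998.
C₂ = 2.623·[1 − (14.1600·0.537458 − 4.27680·0.127998)/(9.88320)] = 2.623·0.285354 = 0.748483 g/L.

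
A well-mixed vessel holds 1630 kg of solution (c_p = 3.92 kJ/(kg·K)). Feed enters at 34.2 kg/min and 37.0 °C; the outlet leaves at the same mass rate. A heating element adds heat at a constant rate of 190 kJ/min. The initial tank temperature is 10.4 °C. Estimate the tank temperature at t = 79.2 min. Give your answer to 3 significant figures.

First-law balance (no shaft work): M c_p dT/dt = ṁ c_p (T_in − T) + 190.
τ = M/ṁ = 47.661 min; T_ss = T_in + Q̇/(ṁ c_p) = 37.0 + 190/(34.2·3.92) = 38.417 °C.
T approaches T_ss exponentially: T(t) = T_ss + (T₀ − T_ss) e^(−t/τ).
T(79.2) = 38.417 + (-28.017)·e^(−79.2/47.661) = 38.417 + (-28.017)·0.18981 = 33.099 °C.

33.1 °C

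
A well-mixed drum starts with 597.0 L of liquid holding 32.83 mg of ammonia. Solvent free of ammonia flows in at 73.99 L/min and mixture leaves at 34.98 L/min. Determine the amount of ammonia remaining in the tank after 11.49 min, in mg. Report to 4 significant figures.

Let m(t) be the amount of ammonia. Volume: V(t) = V₀ + (Q_in − Q_out) t = 597.0 + 39.0100 t; V(11.49) = 1045.22 L.
Species balance (pure solvent in): dm/dt = −Q_out · m/V(t).
Separate: dm/m = −Q_out dt/V(t) ⇒ ln(m/m₀) = −(Q_out/(Q_in−Q_out)) ln(V/V₀).
m = m₀ (V₀/V)^(Q_out/(Q_in−Q_out)) = 32.83 × (597.0/1045.22)^(0.896693) = 19.8684 mg.

19.87 mg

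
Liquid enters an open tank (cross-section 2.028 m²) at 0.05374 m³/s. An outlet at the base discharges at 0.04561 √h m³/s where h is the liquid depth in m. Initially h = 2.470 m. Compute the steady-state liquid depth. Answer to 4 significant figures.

Level balance: A dh/dt = 0.05374 − 0.04561 √h. Setting dh/dt = 0:
Q_in = 0.04561 √h_ss ⇒ √h_ss = 0.05374/0.04561 = 1.17825.
h_ss = 1.17825² = 1.38827 m. (Since h₀ = 2.470 m > h_ss, the level will fall toward this value.)

1.388 m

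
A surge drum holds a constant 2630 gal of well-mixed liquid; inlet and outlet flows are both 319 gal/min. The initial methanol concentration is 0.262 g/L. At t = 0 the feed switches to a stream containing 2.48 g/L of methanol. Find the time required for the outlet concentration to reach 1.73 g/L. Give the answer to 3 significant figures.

Species balance: V dC/dt = Q(C_in − C) ⇒ τ = V/Q = 8.2445 min.
C(t) = C_in + (C₀ − C_in) e^(−t/τ). Set C = 1.73 and solve for t:
e^(−t/τ) = (C − C_in)/(C₀ − C_in) = (1.73 − 2.48)/(0.262 − 2.48) = 0.33814
t = −τ ln(…) = 8.2445 × 1.0843 = 8.9394 min.

8.94 min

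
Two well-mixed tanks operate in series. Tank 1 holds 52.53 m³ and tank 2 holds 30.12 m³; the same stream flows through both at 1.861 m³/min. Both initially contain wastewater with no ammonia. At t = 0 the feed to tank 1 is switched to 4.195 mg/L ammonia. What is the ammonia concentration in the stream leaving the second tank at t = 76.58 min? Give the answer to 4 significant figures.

Time constants: τᵢ = Vᵢ/Q for each well-mixed tank.
τ₁ = 52.53/1.861 = 28.2268 min; τ₂ = 30.12/1.861 = 16.1848 min.
Tank 1: C₁ = C_in(1 − e^(−t/τ₁)). Tank 2 (τ₁ ≠ τ₂): C₂ = C_in[1 − (τ₁ e^(−t/τ₁) − τ₂ e^(−t/τ₂))/(τ₁ − τ₂)].
At t = 76.58: e^(−t/τ₁) = 0.0663356, e^(−t/τ₂) = 0.00881248.
C₂ = 4.195·[1 − (28.2268·0.0663356 − 16.1848·0.00881248)/(12.0419)] = 4.195·0.856351 = 3.59239 mg/L.

3.592 mg/L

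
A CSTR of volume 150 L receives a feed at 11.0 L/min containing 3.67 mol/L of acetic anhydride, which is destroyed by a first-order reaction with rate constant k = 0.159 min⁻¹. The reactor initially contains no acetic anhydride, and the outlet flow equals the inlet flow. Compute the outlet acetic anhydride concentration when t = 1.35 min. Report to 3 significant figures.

Species balance: V dC/dt = Q C_in − Q C − k V C.
dC/dt = (Q/V) C_in − (Q/V + k) C; effective rate a = Q/V + k = 0.073333 + 0.159 = 0.23233 min⁻¹.
C_ss = Q C_in/(Q + kV) = 1.1584 mol/L; C(t) = C_ss + (C₀ − C_ss) e^(−a t).
C(1.35) = 1.1584 + (-1.1584)·e^(−0.23233·1.35) = 1.1584 + (-1.1584)·0.73077 = 0.31187 mol/L.

0.312 mol/L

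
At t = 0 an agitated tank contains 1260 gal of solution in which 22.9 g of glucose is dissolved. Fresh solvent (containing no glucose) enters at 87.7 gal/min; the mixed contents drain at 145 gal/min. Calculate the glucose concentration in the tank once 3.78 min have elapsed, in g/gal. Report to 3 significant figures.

0.0136 g/gal

Total volume: dV/dt = Q_in − Q_out = -57.300 gal/min, so V(t) = 1260 − 57.300 t and V(3.78) = 1043.4 gal.
No glucose enters, so dm/dt = −Q_out · (m/V).
dm/m = −Q_out dt/(V₀ − 57.300 t); integrating gives ln(m/m₀) = −(Q_out/(Q_in−Q_out)) ln(V/V₀).
m = m₀ (V₀/V)^(Q_out/(Q_in−Q_out)) = 22.9 × (1260/1043.4)^(-2.5305) = 14.208 g.
C = m/V = 14.208/1043.4 = 0.013617 g/gal.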